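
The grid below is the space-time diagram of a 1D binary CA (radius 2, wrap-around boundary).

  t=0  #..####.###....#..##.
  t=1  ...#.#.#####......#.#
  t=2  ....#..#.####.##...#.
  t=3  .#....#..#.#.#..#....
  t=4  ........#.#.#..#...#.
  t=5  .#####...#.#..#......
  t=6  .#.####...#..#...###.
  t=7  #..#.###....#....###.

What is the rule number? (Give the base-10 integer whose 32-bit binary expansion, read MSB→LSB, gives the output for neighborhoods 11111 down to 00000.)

3716433089

  #####|#  b31=1 t=1,i=9
  ####.|#  b30=1 t=0,i=5
  ###.#|.  b29=0 t=0,i=6
  ###..|#  b28=1 t=0,i=10
  ##.##|#  b27=1 t=0,i=7
  ##.#.|#  b26=1 t=0,i=20
  ##..#|.  b25=0 t=6,i=20
  ##...|#  b24=1 t=0,i=11
  #.###|#  b23=1 t=0,i=8
  #.##.|.  b22=0 t=2,i=14
  #.#.#|.  b21=0 t=1,i=5
  #.#..|.  b20=0 t=0,i=0
  #..##|.  b19=0 t=0,i=2
  #..#.|#  b18=1 t=2,i=6
  #...#|.  b17=0 t=1,i=1
  #....|.  b16=0 t=0,i=12
  .####|.  b15=0 t=0,i=4
  .###.|#  b14=1 t=0,i=9
  .##.#|.  b13=0 t=0,i=19
  .##..|.  b12=0 t=2,i=15
  .#.##|.  b11=0 t=1,i=6
  .#.#.|#  b10=1 t=1,i=4
  .#..#|.  b9=0 t=0,i=1
  .#...|.  b8=0 t=1,i=0
  ..###|#  b7=1 t=0,i=3
  ..##.|#  b6=1 t=0,i=18
  ..#.#|.  b5=0 t=1,i=3
  ..#..|.  b4=0 t=0,i=15
  ...##|.  b3=0 t=5,i=0
  ...#.|.  b2=0 t=0,i=14
  ....#|.  b1=0 t=0,i=13
  .....|#  b0=1 t=1,i=14
  bits 11011101100001000100010011000001 = 3716433089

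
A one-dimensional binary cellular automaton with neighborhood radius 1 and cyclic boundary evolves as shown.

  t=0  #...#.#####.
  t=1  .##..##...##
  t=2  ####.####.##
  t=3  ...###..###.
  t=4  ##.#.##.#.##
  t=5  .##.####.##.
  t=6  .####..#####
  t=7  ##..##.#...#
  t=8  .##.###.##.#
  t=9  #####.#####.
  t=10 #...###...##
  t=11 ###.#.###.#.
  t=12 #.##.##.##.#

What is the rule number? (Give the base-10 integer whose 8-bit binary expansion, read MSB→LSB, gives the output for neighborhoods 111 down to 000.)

121

  ### -> .   bit 7 = 0  t=0,i=7
  ##. -> #   bit 6 = 1  t=0,i=10
  #.# -> #   bit 5 = 1  t=0,i=5
  #.. -> #   bit 4 = 1  t=0,i=1
  .## -> #   bit 3 = 1  t=0,i=6
  .#. -> .   bit 2 = 0  t=0,i=0
  ..# -> .   bit 1 = 0  t=0,i=3
  ... -> #   bit 0 = 1  t=0,i=2
  bits 01111001 = 121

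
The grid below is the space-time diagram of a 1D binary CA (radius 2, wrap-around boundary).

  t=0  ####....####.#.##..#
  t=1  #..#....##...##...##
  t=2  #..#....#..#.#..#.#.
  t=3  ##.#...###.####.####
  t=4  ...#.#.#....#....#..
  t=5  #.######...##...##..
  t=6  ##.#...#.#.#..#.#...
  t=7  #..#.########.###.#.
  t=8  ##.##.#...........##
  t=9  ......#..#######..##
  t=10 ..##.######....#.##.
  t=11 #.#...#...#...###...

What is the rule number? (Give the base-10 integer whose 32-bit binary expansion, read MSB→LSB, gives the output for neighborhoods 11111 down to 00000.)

  #####|.  b31=0 t=0,i=1
  ####.|.  b30=0 t=0,i=2
  ###.#|.  b29=0 t=0,i=11
  ###..|#  b28=1 t=0,i=3
  ##.##|.  b27=0 t=3,i=10
  ##.#.|.  b26=0 t=0,i=12
  ##..#|.  b25=0 t=0,i=17
  ##...|.  b24=0 t=0,i=4
  #.###|.  b23=0 t=3,i=11
  #.##.|.  b22=0 t=0,i=15
  #.#.#|#  b21=1 t=0,i=13
  #.#..|#  b20=1 t=2,i=0
  #..##|#  b19=1 t=0,i=18
  #..#.|.  b18=0 t=1,i=2
  #...#|#  b17=1 t=1,i=11
  #....|.  b16=0 t=0,i=5
  .####|#  b15=1 t=0,i=0
  .###.|.  b14=0 t=1,i=19
  .##.#|.  b13=0 t=6,i=1
  .##..|.  b12=0 t=0,i=16
  .#.##|#  b11=1 t=0,i=14
  .#.#.|#  b10=1 t=2,i=12
  .#..#|#  b9=1 t=2,i=1
  .#...|.  b8=0 t=1,i=4
  ..###|#  b7=1 t=0,i=8
  ..##.|#  b6=1 t=1,i=8
  ..#.#|#  b5=1 t=2,i=11
  ..#..|#  b4=1 t=1,i=3
  ...##|.  b3=0 t=0,i=7
  ...#.|#  b2=1 t=2,i=7
  ....#|.  b1=0 t=0,i=6
  .....|#  b0=1 t=4,i=0
  bits 00010000001110101000111011110101 = 272273141

272273141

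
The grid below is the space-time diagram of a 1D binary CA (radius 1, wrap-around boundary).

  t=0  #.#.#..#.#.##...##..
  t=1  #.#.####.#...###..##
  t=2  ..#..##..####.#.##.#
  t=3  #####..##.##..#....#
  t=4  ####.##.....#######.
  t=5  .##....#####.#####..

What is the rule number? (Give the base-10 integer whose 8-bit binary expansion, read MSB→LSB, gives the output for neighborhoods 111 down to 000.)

  nb ###: next=#  (t=1,i=5, bit7=1)
  nb ##.: next=.  (t=0,i=12, bit6=0)
  nb #.#: next=.  (t=0,i=1, bit5=0)
  nb #..: next=#  (t=0,i=5, bit4=1)
  nb .##: next=.  (t=0,i=11, bit3=0)
  nb .#.: next=#  (t=0,i=0, bit2=1)
  nb ..#: next=#  (t=0,i=6, bit1=1)
  nb ...: next=#  (t=0,i=14, bit0=1)
  bits 10010111 = 151

151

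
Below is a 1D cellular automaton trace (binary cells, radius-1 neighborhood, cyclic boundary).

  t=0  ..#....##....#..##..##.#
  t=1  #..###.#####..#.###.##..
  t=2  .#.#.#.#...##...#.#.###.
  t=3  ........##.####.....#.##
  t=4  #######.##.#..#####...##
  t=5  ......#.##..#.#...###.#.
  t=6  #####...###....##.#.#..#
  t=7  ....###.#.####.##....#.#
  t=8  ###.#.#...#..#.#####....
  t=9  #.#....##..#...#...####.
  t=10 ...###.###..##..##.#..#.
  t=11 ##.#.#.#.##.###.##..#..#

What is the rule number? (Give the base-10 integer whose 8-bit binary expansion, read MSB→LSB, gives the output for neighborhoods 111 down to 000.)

  ###|.  b7=0 t=1,i=4
  ##.|#  b6=1 t=0,i=8
  #.#|.  b5=0 t=0,i=22
  #..|#  b4=1 t=0,i=0
  .##|#  b3=1 t=0,i=7
  .#.|.  b2=0 t=0,i=2
  ..#|.  b1=0 t=0,i=1
  ...|#  b0=1 t=0,i=4
  bits 01011001 = 89

89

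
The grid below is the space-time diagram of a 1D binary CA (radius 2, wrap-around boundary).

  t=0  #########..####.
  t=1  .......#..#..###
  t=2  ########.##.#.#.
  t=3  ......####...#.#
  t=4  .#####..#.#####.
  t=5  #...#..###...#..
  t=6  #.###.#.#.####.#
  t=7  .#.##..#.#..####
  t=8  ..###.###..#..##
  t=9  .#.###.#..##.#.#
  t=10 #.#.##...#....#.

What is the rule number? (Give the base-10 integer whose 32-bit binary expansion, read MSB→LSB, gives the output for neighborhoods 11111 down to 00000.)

1766808639

  ##### -> .   bit 31 = 0  t=0,i=2
  ####. -> #   bit 30 = 1  t=0,i=7
  ###.# -> #   bit 29 = 1  t=0,i=14
  ###.. -> .   bit 28 = 0  t=0,i=8
  ##.## -> #   bit 27 = 1  t=0,i=15
  ##.#. -> .   bit 26 = 0  t=2,i=11
  ##..# -> .   bit 25 = 0  t=0,i=9
  ##... -> #   bit 24 = 1  t=1,i=0
  #.### -> .   bit 23 = 0  t=0,i=0
  #.##. -> #   bit 22 = 1  t=2,i=9
  #.#.# -> .   bit 21 = 0  t=2,i=12
  #.#.. -> .   bit 20 = 0  t=3,i=15
  #..## -> #   bit 19 = 1  t=0,i=10
  #..#. -> #   bit 18 = 1  t=1,i=9
  #...# -> #   bit 17 = 1  t=3,i=11
  #.... -> #   bit 16 = 1  t=1,i=1
  .#### -> .   bit 15 = 0  t=0,i=1
  .###. -> #   bit 14 = 1  t=1,i=14
  .##.# -> .   bit 13 = 0  t=2,i=10
  .##.. -> #   bit 12 = 1  t=7,i=4
  .#.## -> #   bit 11 = 1  t=2,i=15
  .#.#. -> #   bit 10 = 1  t=2,i=13
  .#..# -> .   bit 9 = 0  t=1,i=8
  .#... -> .   bit 8 = 0  t=3,i=0
  ..### -> .   bit 7 = 0  t=0,i=11
  ..##. -> .   bit 6 = 0  t=8,i=14
  ..#.# -> #   bit 5 = 1  t=3,i=13
  ..#.. -> #   bit 4 = 1  t=1,i=7
  ...## -> #   bit 3 = 1  t=3,i=5
  ...#. -> #   bit 2 = 1  t=1,i=6
  ....# -> #   bit 1 = 1  t=1,i=5
  ..... -> #   bit 0 = 1  t=1,i=2
  bits 01101001010011110101110000111111 = 1766808639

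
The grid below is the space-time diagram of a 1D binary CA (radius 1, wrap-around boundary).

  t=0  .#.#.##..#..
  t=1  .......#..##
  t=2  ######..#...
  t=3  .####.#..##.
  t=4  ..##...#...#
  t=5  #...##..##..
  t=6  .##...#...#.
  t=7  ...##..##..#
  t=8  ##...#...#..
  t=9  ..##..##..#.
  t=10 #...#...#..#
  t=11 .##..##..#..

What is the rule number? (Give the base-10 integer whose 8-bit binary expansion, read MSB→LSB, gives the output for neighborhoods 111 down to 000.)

145

  ### -> #   bit 7 = 1  t=2,i=1
  ##. -> .   bit 6 = 0  t=0,i=6
  #.# -> .   bit 5 = 0  t=0,i=2
  #.. -> #   bit 4 = 1  t=0,i=7
  .## -> .   bit 3 = 0  t=0,i=5
  .#. -> .   bit 2 = 0  t=0,i=1
  ..# -> .   bit 1 = 0  t=0,i=0
  ... -> #   bit 0 = 1  t=0,i=11
  bits 10010001 = 145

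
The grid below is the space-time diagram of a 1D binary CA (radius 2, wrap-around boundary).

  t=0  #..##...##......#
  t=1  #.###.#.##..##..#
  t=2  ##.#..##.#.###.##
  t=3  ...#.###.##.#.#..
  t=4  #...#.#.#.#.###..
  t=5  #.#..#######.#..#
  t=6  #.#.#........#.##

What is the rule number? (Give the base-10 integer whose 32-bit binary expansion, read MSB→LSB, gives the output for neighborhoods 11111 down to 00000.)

  [31] ##### => .  t=5,i=7
  [30] ####. => .  t=2,i=0
  [29] ###.# => .  t=1,i=4
  [28] ###.. => .  t=4,i=14
  [27] ##.## => #  t=1,i=1
  [26] ##.#. => .  t=1,i=5
  [25] ##..# => .  t=0,i=1
  [24] ##... => .  t=0,i=5
  [23] #.### => .  t=1,i=2
  [22] #.##. => .  t=1,i=8
  [21] #.#.# => #  t=1,i=6
  [20] #.#.. => #  t=2,i=3
  [19] #..## => #  t=0,i=2
  [18] #..#. => #  t=4,i=16
  [17] #...# => #  t=0,i=6
  [16] #.... => .  t=0,i=11
  [15] .#### => .  t=2,i=16
  [14] .###. => #  t=1,i=3
  [13] .##.# => #  t=1,i=0
  [12] .##.. => #  t=0,i=0
  [11] .#.## => #  t=1,i=7
  [10] .#.#. => #  t=3,i=13
  [9] .#..# => .  t=2,i=4
  [8] .#... => .  t=3,i=15
  [7] ..### => .  t=5,i=5
  [6] ..##. => #  t=0,i=3
  [5] ..#.# => .  t=3,i=3
  [4] ..#.. => #  t=4,i=0
  [3] ...## => .  t=0,i=7
  [2] ...#. => .  t=3,i=2
  [1] ....# => .  t=0,i=14
  [0] ..... => #  t=0,i=12
  bits 00001000001111100111110001010001 = 138312785

138312785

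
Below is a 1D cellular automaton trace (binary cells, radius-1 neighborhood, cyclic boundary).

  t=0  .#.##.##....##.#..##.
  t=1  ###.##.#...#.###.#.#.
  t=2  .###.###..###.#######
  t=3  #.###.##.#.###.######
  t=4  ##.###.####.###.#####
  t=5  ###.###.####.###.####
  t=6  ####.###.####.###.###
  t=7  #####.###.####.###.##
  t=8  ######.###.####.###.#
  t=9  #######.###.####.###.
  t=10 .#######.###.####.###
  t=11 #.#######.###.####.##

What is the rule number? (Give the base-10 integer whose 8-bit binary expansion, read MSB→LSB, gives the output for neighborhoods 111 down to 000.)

  ### -> #   bit 7 = 1  t=1,i=1
  ##. -> #   bit 6 = 1  t=0,i=4
  #.# -> #   bit 5 = 1  t=0,i=2
  #.. -> .   bit 4 = 0  t=0,i=8
  .## -> .   bit 3 = 0  t=0,i=3
  .#. -> #   bit 2 = 1  t=0,i=1
  ..# -> #   bit 1 = 1  t=0,i=0
  ... -> .   bit 0 = 0  t=0,i=9
  bits 11100110 = 230

230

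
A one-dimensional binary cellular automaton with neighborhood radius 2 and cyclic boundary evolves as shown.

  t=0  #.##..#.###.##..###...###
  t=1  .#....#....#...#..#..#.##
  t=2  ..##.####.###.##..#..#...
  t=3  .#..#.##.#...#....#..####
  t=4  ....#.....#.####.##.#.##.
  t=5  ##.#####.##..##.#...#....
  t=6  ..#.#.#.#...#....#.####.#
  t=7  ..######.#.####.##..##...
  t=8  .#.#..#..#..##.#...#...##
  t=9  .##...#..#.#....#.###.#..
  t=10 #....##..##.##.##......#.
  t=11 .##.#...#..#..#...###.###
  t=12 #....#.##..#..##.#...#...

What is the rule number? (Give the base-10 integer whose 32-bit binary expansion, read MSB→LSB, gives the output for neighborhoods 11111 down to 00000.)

1479116093

  ##### -> .   bit 31 = 0  t=5,i=5
  ####. -> #   bit 30 = 1  t=0,i=24
  ###.# -> .   bit 29 = 0  t=0,i=0
  ###.. -> #   bit 28 = 1  t=0,i=18
  ##.## -> #   bit 27 = 1  t=0,i=1
  ##.#. -> .   bit 26 = 0  t=1,i=0
  ##..# -> .   bit 25 = 0  t=0,i=4
  ##... -> .   bit 24 = 0  t=0,i=19
  #.### -> .   bit 23 = 0  t=0,i=8
  #.##. -> .   bit 22 = 0  t=0,i=2
  #.#.# -> #   bit 21 = 1  t=4,i=20
  #.#.. -> .   bit 20 = 0  t=1,i=1
  #..## -> #   bit 19 = 1  t=0,i=15
  #..#. -> .   bit 18 = 0  t=0,i=5
  #...# -> .   bit 17 = 0  t=0,i=20
  #.... -> #   bit 16 = 1  t=1,i=3
  .#### -> #   bit 15 = 1  t=0,i=23
  .###. -> .   bit 14 = 0  t=0,i=9
  .##.# -> .   bit 13 = 0  t=1,i=24
  .##.. -> .   bit 12 = 0  t=0,i=3
  .#.## -> .   bit 11 = 0  t=0,i=7
  .#.#. -> #   bit 10 = 1  t=6,i=3
  .#..# -> .   bit 9 = 0  t=1,i=16
  .#... -> #   bit 8 = 1  t=1,i=2
  ..### -> .   bit 7 = 0  t=0,i=16
  ..##. -> .   bit 6 = 0  t=2,i=2
  ..#.# -> #   bit 5 = 1  t=0,i=6
  ..#.. -> #   bit 4 = 1  t=1,i=6
  ...## -> #   bit 3 = 1  t=0,i=21
  ...#. -> #   bit 2 = 1  t=1,i=5
  ....# -> .   bit 1 = 0  t=1,i=4
  ..... -> #   bit 0 = 1  t=2,i=24
  bits 01011000001010011000010100111101 = 1479116093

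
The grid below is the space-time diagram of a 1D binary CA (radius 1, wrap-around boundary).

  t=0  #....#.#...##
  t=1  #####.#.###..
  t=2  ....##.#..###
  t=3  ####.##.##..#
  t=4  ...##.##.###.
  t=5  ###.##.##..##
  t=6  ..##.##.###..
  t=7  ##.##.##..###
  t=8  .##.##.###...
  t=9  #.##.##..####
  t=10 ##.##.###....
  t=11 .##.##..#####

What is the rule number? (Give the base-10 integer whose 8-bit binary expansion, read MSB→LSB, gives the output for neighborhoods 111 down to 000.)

115

  ###|.  b7=0 t=0,i=12
  ##.|#  b6=1 t=0,i=0
  #.#|#  b5=1 t=0,i=6
  #..|#  b4=1 t=0,i=1
  .##|.  b3=0 t=0,i=11
  .#.|.  b2=0 t=0,i=5
  ..#|#  b1=1 t=0,i=4
  ...|#  b0=1 t=0,i=2
  bits 01110011 = 115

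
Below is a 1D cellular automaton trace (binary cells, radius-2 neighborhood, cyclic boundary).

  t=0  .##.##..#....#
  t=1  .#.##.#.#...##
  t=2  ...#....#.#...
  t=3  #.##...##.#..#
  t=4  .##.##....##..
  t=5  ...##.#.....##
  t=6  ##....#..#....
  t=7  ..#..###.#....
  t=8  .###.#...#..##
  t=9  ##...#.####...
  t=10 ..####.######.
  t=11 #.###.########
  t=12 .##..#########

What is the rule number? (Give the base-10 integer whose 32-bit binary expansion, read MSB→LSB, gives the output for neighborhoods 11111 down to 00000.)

  ##### -> #   bit 31 = 1  t=10,i=9
  ####. -> #   bit 30 = 1  t=9,i=9
  ###.# -> .   bit 29 = 0  t=7,i=7
  ###.. -> #   bit 28 = 1  t=9,i=10
  ##.## -> #   bit 27 = 1  t=0,i=3
  ##.#. -> .   bit 26 = 0  t=1,i=0
  ##..# -> #   bit 25 = 1  t=0,i=6
  ##... -> #   bit 24 = 1  t=3,i=4
  #.### -> #   bit 23 = 1  t=8,i=1
  #.##. -> #   bit 22 = 1  t=0,i=1
  #.#.# -> .   bit 21 = 0  t=1,i=1
  #.#.. -> #   bit 20 = 1  t=1,i=8
  #..## -> .   bit 19 = 0  t=3,i=12
  #..#. -> .   bit 18 = 0  t=0,i=7
  #...# -> #   bit 17 = 1  t=1,i=10
  #.... -> .   bit 16 = 0  t=0,i=10
  .#### -> #   bit 15 = 1  t=9,i=8
  .###. -> .   bit 14 = 0  t=7,i=6
  .##.# -> .   bit 13 = 0  t=0,i=2
  .##.. -> .   bit 12 = 0  t=0,i=5
  .#.## -> .   bit 11 = 0  t=0,i=0
  .#.#. -> .   bit 10 = 0  t=1,i=7
  .#..# -> #   bit 9 = 1  t=3,i=11
  .#... -> .   bit 8 = 0  t=0,i=9
  ..### -> #   bit 7 = 1  t=7,i=5
  ..##. -> .   bit 6 = 0  t=1,i=12
  ..#.# -> #   bit 5 = 1  t=0,i=13
  ..#.. -> #   bit 4 = 1  t=0,i=8
  ...## -> .   bit 3 = 0  t=1,i=11
  ...#. -> #   bit 2 = 1  t=0,i=12
  ....# -> .   bit 1 = 0  t=0,i=11
  ..... -> #   bit 0 = 1  t=2,i=0
  bits 11011011110100101000001010110101 = 3688006325

3688006325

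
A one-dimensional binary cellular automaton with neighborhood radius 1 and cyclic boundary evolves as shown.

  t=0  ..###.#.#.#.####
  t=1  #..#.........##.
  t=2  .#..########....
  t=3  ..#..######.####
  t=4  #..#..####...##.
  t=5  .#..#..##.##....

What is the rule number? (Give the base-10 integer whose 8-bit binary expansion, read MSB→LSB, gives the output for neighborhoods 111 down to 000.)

145

  [7] ### => #  t=0,i=3
  [6] ##. => .  t=0,i=4
  [5] #.# => .  t=0,i=5
  [4] #.. => #  t=0,i=0
  [3] .## => .  t=0,i=2
  [2] .#. => .  t=0,i=6
  [1] ..# => .  t=0,i=1
  [0] ... => #  t=1,i=5
  bits 10010001 = 145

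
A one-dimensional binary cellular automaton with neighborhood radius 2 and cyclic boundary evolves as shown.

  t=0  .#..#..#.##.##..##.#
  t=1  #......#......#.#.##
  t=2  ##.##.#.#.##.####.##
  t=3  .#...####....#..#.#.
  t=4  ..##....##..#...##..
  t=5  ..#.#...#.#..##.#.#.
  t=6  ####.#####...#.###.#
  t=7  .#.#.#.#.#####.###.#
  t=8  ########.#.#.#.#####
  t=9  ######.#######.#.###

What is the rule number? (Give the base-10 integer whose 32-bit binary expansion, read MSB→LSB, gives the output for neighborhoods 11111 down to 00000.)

3080865125

  nb #####: next=#  (t=6,i=1, bit31=1)
  nb ####.: next=.  (t=2,i=0, bit30=0)
  nb ###.#: next=#  (t=2,i=1, bit29=1)
  nb ###..: next=#  (t=1,i=0, bit28=1)
  nb ##.##: next=.  (t=0,i=11, bit27=0)
  nb ##.#.: next=#  (t=0,i=18, bit26=1)
  nb ##..#: next=#  (t=0,i=14, bit25=1)
  nb ##...: next=#  (t=1,i=1, bit24=1)
  nb #.###: next=#  (t=1,i=18, bit23=1)
  nb #.##.: next=.  (t=0,i=9, bit22=0)
  nb #.#.#: next=#  (t=0,i=19, bit21=1)
  nb #.#..: next=.  (t=0,i=1, bit20=0)
  nb #..##: next=.  (t=0,i=15, bit19=0)
  nb #..#.: next=.  (t=0,i=3, bit18=0)
  nb #...#: next=#  (t=3,i=3, bit17=1)
  nb #....: next=.  (t=1,i=2, bit16=0)
  nb .####: next=.  (t=2,i=14, bit15=0)
  nb .###.: next=#  (t=1,i=19, bit14=1)
  nb .##.#: next=.  (t=0,i=10, bit13=0)
  nb .##..: next=.  (t=0,i=13, bit12=0)
  nb .#.##: next=.  (t=0,i=8, bit11=0)
  nb .#.#.: next=#  (t=0,i=0, bit10=1)
  nb .#..#: next=.  (t=0,i=2, bit9=0)
  nb .#...: next=#  (t=1,i=8, bit8=1)
  nb ..###: next=.  (t=3,i=5, bit7=0)
  nb ..##.: next=#  (t=0,i=16, bit6=1)
  nb ..#.#: next=#  (t=0,i=7, bit5=1)
  nb ..#..: next=.  (t=0,i=4, bit4=0)
  nb ...##: next=.  (t=3,i=4, bit3=0)
  nb ...#.: next=#  (t=1,i=6, bit2=1)
  nb ....#: next=.  (t=1,i=5, bit1=0)
  nb .....: next=#  (t=1,i=3, bit0=1)
  bits 10110111101000100100010101100101 = 3080865125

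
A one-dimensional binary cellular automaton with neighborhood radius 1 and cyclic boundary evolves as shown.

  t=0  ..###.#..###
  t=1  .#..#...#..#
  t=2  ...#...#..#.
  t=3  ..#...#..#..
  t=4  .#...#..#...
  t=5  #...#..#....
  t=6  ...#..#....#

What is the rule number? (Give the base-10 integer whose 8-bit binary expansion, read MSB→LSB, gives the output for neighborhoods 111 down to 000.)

66

  ### -> .   bit 7 = 0  t=0,i=3
  ##. -> #   bit 6 = 1  t=0,i=4
  #.# -> .   bit 5 = 0  t=0,i=5
  #.. -> .   bit 4 = 0  t=0,i=0
  .## -> .   bit 3 = 0  t=0,i=2
  .#. -> .   bit 2 = 0  t=0,i=6
  ..# -> #   bit 1 = 1  t=0,i=1
  ... -> .   bit 0 = 0  t=1,i=6
  bits 01000010 = 66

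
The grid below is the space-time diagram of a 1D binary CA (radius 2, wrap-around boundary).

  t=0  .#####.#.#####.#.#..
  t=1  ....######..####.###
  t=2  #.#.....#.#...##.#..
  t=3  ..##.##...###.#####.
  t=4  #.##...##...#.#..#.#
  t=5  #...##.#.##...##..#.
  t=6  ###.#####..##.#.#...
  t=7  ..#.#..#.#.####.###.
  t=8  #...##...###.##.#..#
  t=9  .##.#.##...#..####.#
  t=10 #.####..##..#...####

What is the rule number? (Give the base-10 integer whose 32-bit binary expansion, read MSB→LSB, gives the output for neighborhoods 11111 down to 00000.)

1739729731

  [31] ##### => .  t=0,i=3
  [30] ####. => #  t=0,i=4
  [29] ###.# => #  t=0,i=5
  [28] ###.. => .  t=1,i=9
  [27] ##.## => .  t=1,i=16
  [26] ##.#. => #  t=0,i=6
  [25] ##..# => #  t=1,i=10
  [24] ##... => #  t=1,i=0
  [23] #.### => #  t=0,i=9
  [22] #.##. => .  t=3,i=5
  [21] #.#.# => #  t=0,i=7
  [20] #.#.. => #  t=0,i=17
  [19] #..## => .  t=1,i=11
  [18] #..#. => .  t=2,i=19
  [17] #...# => #  t=0,i=19
  [16] #.... => .  t=1,i=1
  [15] .#### => .  t=0,i=2
  [14] .###. => .  t=1,i=18
  [13] .##.# => #  t=2,i=15
  [12] .##.. => .  t=3,i=6
  [11] .#.## => #  t=0,i=8
  [10] .#.#. => .  t=0,i=16
  [9] .#..# => #  t=2,i=18
  [8] .#... => #  t=0,i=18
  [7] ..### => .  t=0,i=1
  [6] ..##. => #  t=2,i=14
  [5] ..#.# => .  t=2,i=0
  [4] ..#.. => .  t=9,i=11
  [3] ...## => .  t=0,i=0
  [2] ...#. => .  t=2,i=7
  [1] ....# => #  t=1,i=2
  [0] ..... => #  t=2,i=5
  bits 01100111101100100010101101000011 = 1739729731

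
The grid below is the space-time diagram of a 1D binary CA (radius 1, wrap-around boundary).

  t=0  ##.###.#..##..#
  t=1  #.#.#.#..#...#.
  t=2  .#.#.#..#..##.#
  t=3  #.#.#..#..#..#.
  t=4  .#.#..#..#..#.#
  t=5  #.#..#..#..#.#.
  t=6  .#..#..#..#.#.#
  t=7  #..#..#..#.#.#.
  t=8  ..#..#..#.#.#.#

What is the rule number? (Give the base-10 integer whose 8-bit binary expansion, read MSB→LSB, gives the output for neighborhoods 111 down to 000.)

  ###|#  b7=1 t=0,i=0
  ##.|.  b6=0 t=0,i=1
  #.#|#  b5=1 t=0,i=2
  #..|.  b4=0 t=0,i=8
  .##|.  b3=0 t=0,i=3
  .#.|.  b2=0 t=0,i=7
  ..#|#  b1=1 t=0,i=9
  ...|#  b0=1 t=1,i=11
  bits 10100011 = 163

163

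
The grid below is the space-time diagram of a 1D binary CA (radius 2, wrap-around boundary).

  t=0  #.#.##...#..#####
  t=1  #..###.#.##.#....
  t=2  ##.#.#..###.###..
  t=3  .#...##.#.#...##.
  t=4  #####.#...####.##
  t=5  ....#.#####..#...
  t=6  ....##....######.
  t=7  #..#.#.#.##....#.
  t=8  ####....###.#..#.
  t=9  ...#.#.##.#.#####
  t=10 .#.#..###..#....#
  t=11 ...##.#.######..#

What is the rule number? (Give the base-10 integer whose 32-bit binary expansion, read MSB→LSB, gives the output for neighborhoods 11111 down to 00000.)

844577720

  [31] ##### => .  t=0,i=14
  [30] ####. => .  t=0,i=16
  [29] ###.# => #  t=0,i=0
  [28] ###.. => #  t=2,i=14
  [27] ##.## => .  t=2,i=11
  [26] ##.#. => .  t=0,i=1
  [25] ##..# => #  t=2,i=15
  [24] ##... => .  t=0,i=6
  [23] #.### => .  t=2,i=12
  [22] #.##. => #  t=0,i=4
  [21] #.#.# => .  t=0,i=2
  [20] #.#.. => #  t=1,i=12
  [19] #..## => .  t=0,i=11
  [18] #..#. => #  t=3,i=0
  [17] #...# => #  t=0,i=7
  [16] #.... => #  t=1,i=14
  [15] .#### => .  t=0,i=13
  [14] .###. => .  t=1,i=4
  [13] .##.# => #  t=1,i=10
  [12] .##.. => #  t=0,i=5
  [11] .#.## => #  t=0,i=3
  [10] .#.#. => .  t=2,i=4
  [9] .#..# => #  t=0,i=10
  [8] .#... => #  t=1,i=13
  [7] ..### => #  t=0,i=12
  [6] ..##. => .  t=2,i=0
  [5] ..#.# => #  t=5,i=4
  [4] ..#.. => #  t=0,i=9
  [3] ...## => #  t=3,i=4
  [2] ...#. => .  t=0,i=8
  [1] ....# => .  t=1,i=15
  [0] ..... => .  t=5,i=0
  bits 00110010010101110011101110111000 = 844577720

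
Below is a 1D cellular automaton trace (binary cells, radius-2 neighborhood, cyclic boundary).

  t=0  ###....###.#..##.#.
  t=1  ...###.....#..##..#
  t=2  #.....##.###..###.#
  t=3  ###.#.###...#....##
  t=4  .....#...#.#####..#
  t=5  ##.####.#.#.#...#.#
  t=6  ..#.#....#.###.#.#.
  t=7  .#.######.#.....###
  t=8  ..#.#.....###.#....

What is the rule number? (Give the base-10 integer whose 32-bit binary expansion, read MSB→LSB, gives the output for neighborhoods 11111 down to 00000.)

189906262

  ##### -> .   bit 31 = 0  t=3,i=0
  ####. -> .   bit 30 = 0  t=3,i=1
  ###.# -> .   bit 29 = 0  t=0,i=9
  ###.. -> .   bit 28 = 0  t=0,i=2
  ##.## -> #   bit 27 = 1  t=2,i=8
  ##.#. -> .   bit 26 = 0  t=0,i=10
  ##..# -> #   bit 25 = 1  t=1,i=16
  ##... -> #   bit 24 = 1  t=0,i=3
  #.### -> .   bit 23 = 0  t=0,i=0
  #.##. -> #   bit 22 = 1  t=2,i=18
  #.#.# -> .   bit 21 = 0  t=0,i=17
  #.#.. -> #   bit 20 = 1  t=0,i=11
  #..## -> .   bit 19 = 0  t=0,i=13
  #..#. -> .   bit 18 = 0  t=1,i=17
  #...# -> .   bit 17 = 0  t=1,i=1
  #.... -> #   bit 16 = 1  t=0,i=4
  .#### -> #   bit 15 = 1  t=3,i=18
  .###. -> .   bit 14 = 0  t=0,i=1
  .##.# -> #   bit 13 = 1  t=0,i=15
  .##.. -> #   bit 12 = 1  t=1,i=15
  .#.## -> #   bit 11 = 1  t=0,i=18
  .#.#. -> #   bit 10 = 1  t=5,i=9
  .#..# -> .   bit 9 = 0  t=0,i=12
  .#... -> #   bit 8 = 1  t=1,i=0
  ..### -> .   bit 7 = 0  t=0,i=7
  ..##. -> #   bit 6 = 1  t=0,i=14
  ..#.# -> .   bit 5 = 0  t=4,i=9
  ..#.. -> #   bit 4 = 1  t=1,i=11
  ...## -> .   bit 3 = 0  t=0,i=6
  ...#. -> #   bit 2 = 1  t=1,i=10
  ....# -> #   bit 1 = 1  t=0,i=5
  ..... -> .   bit 0 = 0  t=1,i=8
  bits 00001011010100011011110101010110 = 189906262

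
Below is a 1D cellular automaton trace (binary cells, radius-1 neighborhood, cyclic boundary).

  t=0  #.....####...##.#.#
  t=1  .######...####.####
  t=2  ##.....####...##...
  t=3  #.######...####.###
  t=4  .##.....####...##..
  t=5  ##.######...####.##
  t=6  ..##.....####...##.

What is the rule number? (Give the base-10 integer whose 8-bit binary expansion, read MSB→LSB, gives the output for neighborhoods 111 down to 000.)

63

  ### -> .   bit 7 = 0  t=0,i=7
  ##. -> .   bit 6 = 0  t=0,i=0
  #.# -> #   bit 5 = 1  t=0,i=15
  #.. -> #   bit 4 = 1  t=0,i=1
  .## -> #   bit 3 = 1  t=0,i=6
  .#. -> #   bit 2 = 1  t=0,i=16
  ..# -> #   bit 1 = 1  t=0,i=5
  ... -> #   bit 0 = 1  t=0,i=2
  bits 00111111 = 63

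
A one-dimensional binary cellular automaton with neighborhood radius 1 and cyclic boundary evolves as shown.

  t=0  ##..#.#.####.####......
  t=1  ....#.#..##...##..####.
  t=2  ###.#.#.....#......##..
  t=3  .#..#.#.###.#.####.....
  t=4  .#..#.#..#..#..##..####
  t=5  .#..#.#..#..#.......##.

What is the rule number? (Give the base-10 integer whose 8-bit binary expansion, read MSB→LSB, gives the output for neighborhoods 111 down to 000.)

133

  nb ###: next=#  (t=0,i=9, bit7=1)
  nb ##.: next=.  (t=0,i=1, bit6=0)
  nb #.#: next=.  (t=0,i=5, bit5=0)
  nb #..: next=.  (t=0,i=2, bit4=0)
  nb .##: next=.  (t=0,i=0, bit3=0)
  nb .#.: next=#  (t=0,i=4, bit2=1)
  nb ..#: next=.  (t=0,i=3, bit1=0)
  nb ...: next=#  (t=0,i=18, bit0=1)
  bits 10000101 = 133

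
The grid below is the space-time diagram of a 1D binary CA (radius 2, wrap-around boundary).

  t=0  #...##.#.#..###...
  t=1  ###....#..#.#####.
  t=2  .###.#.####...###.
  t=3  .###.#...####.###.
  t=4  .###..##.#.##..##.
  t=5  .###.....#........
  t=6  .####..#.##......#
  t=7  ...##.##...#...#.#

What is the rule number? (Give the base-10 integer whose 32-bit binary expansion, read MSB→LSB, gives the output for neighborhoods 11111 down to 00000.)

  nb #####: next=#  (t=1,i=14, bit31=1)
  nb ####.: next=#  (t=1,i=15, bit30=1)
  nb ###.#: next=#  (t=1,i=16, bit29=1)
  nb ###..: next=#  (t=0,i=14, bit28=1)
  nb ##.##: next=.  (t=1,i=17, bit27=0)
  nb ##.#.: next=.  (t=0,i=6, bit26=0)
  nb ##..#: next=.  (t=2,i=17, bit25=0)
  nb ##...: next=#  (t=0,i=15, bit24=1)
  nb #.###: next=.  (t=1,i=0, bit23=0)
  nb #.##.: next=.  (t=4,i=11, bit22=0)
  nb #.#.#: next=#  (t=0,i=7, bit21=1)
  nb #.#..: next=.  (t=0,i=9, bit20=0)
  nb #..##: next=.  (t=0,i=11, bit19=0)
  nb #..#.: next=#  (t=1,i=9, bit18=1)
  nb #...#: next=#  (t=0,i=2, bit17=1)
  nb #....: next=.  (t=1,i=4, bit16=0)
  nb .####: next=.  (t=1,i=13, bit15=0)
  nb .###.: next=#  (t=0,i=13, bit14=1)
  nb .##.#: next=.  (t=0,i=5, bit13=0)
  nb .##..: next=.  (t=4,i=12, bit12=0)
  nb .#.##: next=.  (t=1,i=11, bit11=0)
  nb .#.#.: next=.  (t=0,i=8, bit10=0)
  nb .#..#: next=#  (t=0,i=10, bit9=1)
  nb .#...: next=#  (t=0,i=1, bit8=1)
  nb ..###: next=#  (t=0,i=12, bit7=1)
  nb ..##.: next=.  (t=0,i=4, bit6=0)
  nb ..#.#: next=#  (t=1,i=10, bit5=1)
  nb ..#..: next=#  (t=0,i=0, bit4=1)
  nb ...##: next=.  (t=0,i=3, bit3=0)
  nb ...#.: next=.  (t=0,i=17, bit2=0)
  nb ....#: next=#  (t=1,i=5, bit1=1)
  nb .....: next=.  (t=5,i=6, bit0=0)
  bits 11110001001001100100001110110010 = 4045816754

4045816754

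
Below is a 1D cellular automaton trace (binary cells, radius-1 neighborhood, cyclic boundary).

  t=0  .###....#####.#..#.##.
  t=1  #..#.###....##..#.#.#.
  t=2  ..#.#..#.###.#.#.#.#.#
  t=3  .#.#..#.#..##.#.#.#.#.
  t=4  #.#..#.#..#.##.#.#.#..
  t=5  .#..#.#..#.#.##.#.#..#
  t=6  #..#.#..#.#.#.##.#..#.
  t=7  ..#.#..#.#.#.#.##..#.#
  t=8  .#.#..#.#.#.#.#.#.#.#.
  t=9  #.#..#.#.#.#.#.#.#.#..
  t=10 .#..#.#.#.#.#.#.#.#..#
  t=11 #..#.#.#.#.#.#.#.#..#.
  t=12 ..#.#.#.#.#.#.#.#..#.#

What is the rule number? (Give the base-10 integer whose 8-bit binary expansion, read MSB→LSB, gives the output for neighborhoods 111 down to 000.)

  ### -> .   bit 7 = 0  t=0,i=2
  ##. -> #   bit 6 = 1  t=0,i=3
  #.# -> #   bit 5 = 1  t=0,i=13
  #.. -> .   bit 4 = 0  t=0,i=4
  .## -> .   bit 3 = 0  t=0,i=1
  .#. -> .   bit 2 = 0  t=0,i=14
  ..# -> #   bit 1 = 1  t=0,i=0
  ... -> #   bit 0 = 1  t=0,i=5
  bits 01100011 = 99

99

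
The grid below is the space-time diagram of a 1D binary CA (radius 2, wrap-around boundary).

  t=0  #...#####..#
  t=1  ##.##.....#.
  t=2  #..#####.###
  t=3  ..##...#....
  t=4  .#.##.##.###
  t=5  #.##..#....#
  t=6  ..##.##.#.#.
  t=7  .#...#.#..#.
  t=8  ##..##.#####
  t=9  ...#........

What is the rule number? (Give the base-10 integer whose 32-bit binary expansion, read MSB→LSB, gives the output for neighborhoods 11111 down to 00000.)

626858685

  #####|.  b31=0 t=0,i=6
  ####.|.  b30=0 t=0,i=7
  ###.#|#  b29=1 t=2,i=7
  ###..|.  b28=0 t=0,i=8
  ##.##|.  b27=0 t=1,i=2
  ##.#.|#  b26=1 t=4,i=0
  ##..#|.  b25=0 t=0,i=9
  ##...|#  b24=1 t=0,i=1
  #.###|.  b23=0 t=2,i=9
  #.##.|#  b22=1 t=1,i=0
  #.#.#|.  b21=0 t=4,i=1
  #.#..|#  b20=1 t=6,i=10
  #..##|#  b19=1 t=0,i=10
  #..#.|#  b18=1 t=5,i=5
  #...#|.  b17=0 t=0,i=2
  #....|#  b16=1 t=1,i=6
  .####|.  b15=0 t=0,i=5
  .###.|.  b14=0 t=4,i=10
  .##.#|.  b13=0 t=1,i=1
  .##..|#  b12=1 t=0,i=0
  .#.##|#  b11=1 t=1,i=11
  .#.#.|.  b10=0 t=6,i=9
  .#..#|#  b9=1 t=7,i=8
  .#...|.  b8=0 t=3,i=8
  ..###|#  b7=1 t=0,i=4
  ..##.|.  b6=0 t=0,i=11
  ..#.#|#  b5=1 t=1,i=10
  ..#..|#  b4=1 t=3,i=7
  ...##|#  b3=1 t=0,i=3
  ...#.|#  b2=1 t=1,i=9
  ....#|.  b1=0 t=1,i=8
  .....|#  b0=1 t=1,i=7
  bits 00100101010111010001101010111101 = 626858685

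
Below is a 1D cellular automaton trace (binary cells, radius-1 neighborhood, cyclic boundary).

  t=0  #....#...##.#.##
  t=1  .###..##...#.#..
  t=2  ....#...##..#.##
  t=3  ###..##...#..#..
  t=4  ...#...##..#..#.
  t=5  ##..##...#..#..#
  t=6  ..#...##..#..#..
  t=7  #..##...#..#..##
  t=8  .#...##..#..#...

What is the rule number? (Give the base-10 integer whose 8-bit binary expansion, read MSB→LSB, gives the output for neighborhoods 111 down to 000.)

49

  ###|.  b7=0 t=0,i=15
  ##.|.  b6=0 t=0,i=0
  #.#|#  b5=1 t=0,i=11
  #..|#  b4=1 t=0,i=1
  .##|.  b3=0 t=0,i=9
  .#.|.  b2=0 t=0,i=5
  ..#|.  b1=0 t=0,i=4
  ...|#  b0=1 t=0,i=2
  bits 00110001 = 49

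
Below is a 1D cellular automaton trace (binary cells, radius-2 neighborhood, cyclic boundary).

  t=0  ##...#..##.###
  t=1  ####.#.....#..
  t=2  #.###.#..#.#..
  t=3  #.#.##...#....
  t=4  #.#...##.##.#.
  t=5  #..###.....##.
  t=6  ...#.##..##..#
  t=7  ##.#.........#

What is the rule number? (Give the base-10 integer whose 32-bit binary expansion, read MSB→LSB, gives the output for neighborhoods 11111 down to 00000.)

1973551546

  [31] ##### => .  t=0,i=13
  [30] ####. => #  t=0,i=0
  [29] ###.# => #  t=1,i=3
  [28] ###.. => #  t=0,i=1
  [27] ##.## => .  t=0,i=10
  [26] ##.#. => #  t=1,i=4
  [25] ##..# => .  t=6,i=7
  [24] ##... => #  t=0,i=2
  [23] #.### => #  t=0,i=11
  [22] #.##. => .  t=3,i=4
  [21] #.#.# => #  t=3,i=2
  [20] #.#.. => .  t=1,i=5
  [19] #..## => .  t=0,i=7
  [18] #..#. => .  t=2,i=8
  [17] #...# => #  t=0,i=3
  [16] #.... => .  t=1,i=7
  [15] .#### => .  t=0,i=12
  [14] .###. => .  t=2,i=3
  [13] .##.# => .  t=0,i=9
  [12] .##.. => .  t=3,i=5
  [11] .#.## => .  t=2,i=1
  [10] .#.#. => .  t=2,i=10
  [9] .#..# => .  t=0,i=6
  [8] .#... => #  t=1,i=6
  [7] ..### => #  t=1,i=0
  [6] ..##. => .  t=0,i=8
  [5] ..#.# => #  t=2,i=0
  [4] ..#.. => #  t=0,i=5
  [3] ...## => #  t=4,i=5
  [2] ...#. => .  t=0,i=4
  [1] ....# => #  t=1,i=9
  [0] ..... => .  t=1,i=8
  bits 01110101101000100000000110111010 = 1973551546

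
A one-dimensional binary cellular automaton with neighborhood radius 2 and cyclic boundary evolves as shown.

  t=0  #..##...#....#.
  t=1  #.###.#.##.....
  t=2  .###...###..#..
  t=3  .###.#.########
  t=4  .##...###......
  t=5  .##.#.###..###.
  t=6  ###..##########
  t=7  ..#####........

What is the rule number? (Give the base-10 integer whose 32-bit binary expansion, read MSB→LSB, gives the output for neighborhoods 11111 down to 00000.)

316602833

  nb #####: next=.  (t=3,i=9, bit31=0)
  nb ####.: next=.  (t=3,i=13, bit30=0)
  nb ###.#: next=.  (t=1,i=4, bit29=0)
  nb ###..: next=#  (t=2,i=3, bit28=1)
  nb ##.##: next=.  (t=3,i=0, bit27=0)
  nb ##.#.: next=.  (t=1,i=5, bit26=0)
  nb ##..#: next=#  (t=2,i=10, bit25=1)
  nb ##...: next=.  (t=0,i=5, bit24=0)
  nb #.###: next=#  (t=1,i=2, bit23=1)
  nb #.##.: next=#  (t=1,i=8, bit22=1)
  nb #.#.#: next=.  (t=1,i=6, bit21=0)
  nb #.#..: next=#  (t=0,i=0, bit20=1)
  nb #..##: next=#  (t=0,i=2, bit19=1)
  nb #..#.: next=#  (t=2,i=11, bit18=1)
  nb #...#: next=#  (t=0,i=6, bit17=1)
  nb #....: next=.  (t=0,i=10, bit16=0)
  nb .####: next=#  (t=3,i=8, bit15=1)
  nb .###.: next=#  (t=1,i=3, bit14=1)
  nb .##.#: next=#  (t=5,i=2, bit13=1)
  nb .##..: next=#  (t=0,i=4, bit12=1)
  nb .#.##: next=#  (t=1,i=1, bit11=1)
  nb .#.#.: next=.  (t=0,i=14, bit10=0)
  nb .#..#: next=.  (t=0,i=1, bit9=0)
  nb .#...: next=#  (t=0,i=9, bit8=1)
  nb ..###: next=#  (t=2,i=1, bit7=1)
  nb ..##.: next=#  (t=0,i=3, bit6=1)
  nb ..#.#: next=.  (t=0,i=13, bit5=0)
  nb ..#..: next=#  (t=0,i=8, bit4=1)
  nb ...##: next=.  (t=2,i=0, bit3=0)
  nb ...#.: next=.  (t=0,i=7, bit2=0)
  nb ....#: next=.  (t=0,i=11, bit1=0)
  nb .....: next=#  (t=1,i=12, bit0=1)
  bits 00010010110111101111100111010001 = 316602833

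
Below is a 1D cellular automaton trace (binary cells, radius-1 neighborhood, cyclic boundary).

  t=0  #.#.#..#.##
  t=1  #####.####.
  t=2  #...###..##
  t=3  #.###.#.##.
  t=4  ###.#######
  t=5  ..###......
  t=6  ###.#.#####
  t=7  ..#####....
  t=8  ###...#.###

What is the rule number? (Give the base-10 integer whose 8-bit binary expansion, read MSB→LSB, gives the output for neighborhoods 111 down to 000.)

111

  ###|.  b7=0 t=0,i=10
  ##.|#  b6=1 t=0,i=0
  #.#|#  b5=1 t=0,i=1
  #..|.  b4=0 t=0,i=5
  .##|#  b3=1 t=0,i=9
  .#.|#  b2=1 t=0,i=2
  ..#|#  b1=1 t=0,i=6
  ...|#  b0=1 t=2,i=2
  bits 01101111 = 111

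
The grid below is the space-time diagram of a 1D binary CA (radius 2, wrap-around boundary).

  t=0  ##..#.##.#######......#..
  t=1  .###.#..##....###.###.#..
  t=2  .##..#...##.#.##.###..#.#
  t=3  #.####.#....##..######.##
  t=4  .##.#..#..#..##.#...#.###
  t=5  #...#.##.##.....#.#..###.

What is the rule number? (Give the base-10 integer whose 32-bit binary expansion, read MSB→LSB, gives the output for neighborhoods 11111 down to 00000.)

  #####|.  b31=0 t=0,i=11
  ####.|#  b30=1 t=0,i=14
  ###.#|.  b29=0 t=1,i=3
  ###..|#  b28=1 t=0,i=15
  ##.##|#  b27=1 t=0,i=8
  ##.#.|.  b26=0 t=1,i=4
  ##..#|#  b25=1 t=0,i=2
  ##...|#  b24=1 t=0,i=16
  #.###|#  b23=1 t=0,i=9
  #.##.|.  b22=0 t=0,i=6
  #.#.#|#  b21=1 t=2,i=12
  #.#..|#  b20=1 t=1,i=5
  #..##|.  b19=0 t=0,i=24
  #..#.|#  b18=1 t=0,i=3
  #...#|#  b17=1 t=1,i=24
  #....|.  b16=0 t=0,i=17
  .####|.  b15=0 t=0,i=10
  .###.|#  b14=1 t=1,i=2
  .##.#|.  b13=0 t=0,i=7
  .##..|#  b12=1 t=0,i=1
  .#.##|#  b11=1 t=0,i=5
  .#.#.|#  b10=1 t=2,i=23
  .#..#|.  b9=0 t=0,i=23
  .#...|.  b8=0 t=1,i=23
  ..###|#  b7=1 t=1,i=1
  ..##.|.  b6=0 t=0,i=0
  ..#.#|.  b5=0 t=0,i=4
  ..#..|#  b4=1 t=0,i=22
  ...##|.  b3=0 t=1,i=0
  ...#.|.  b2=0 t=0,i=21
  ....#|#  b1=1 t=0,i=20
  .....|#  b0=1 t=0,i=18
  bits 01011011101101100101110010010011 = 1538677907

1538677907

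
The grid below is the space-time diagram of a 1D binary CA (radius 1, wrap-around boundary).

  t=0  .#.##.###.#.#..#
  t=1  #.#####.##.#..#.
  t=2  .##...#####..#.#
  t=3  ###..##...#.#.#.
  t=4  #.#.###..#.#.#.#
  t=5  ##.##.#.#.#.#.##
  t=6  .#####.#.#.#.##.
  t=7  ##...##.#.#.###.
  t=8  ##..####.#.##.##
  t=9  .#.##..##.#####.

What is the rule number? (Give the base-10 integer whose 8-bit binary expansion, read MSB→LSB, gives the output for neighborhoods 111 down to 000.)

106

  [7] ### => .  t=0,i=7
  [6] ##. => #  t=0,i=4
  [5] #.# => #  t=0,i=0
  [4] #.. => .  t=0,i=13
  [3] .## => #  t=0,i=3
  [2] .#. => .  t=0,i=1
  [1] ..# => #  t=0,i=14
  [0] ... => .  t=2,i=4
  bits 01101010 = 106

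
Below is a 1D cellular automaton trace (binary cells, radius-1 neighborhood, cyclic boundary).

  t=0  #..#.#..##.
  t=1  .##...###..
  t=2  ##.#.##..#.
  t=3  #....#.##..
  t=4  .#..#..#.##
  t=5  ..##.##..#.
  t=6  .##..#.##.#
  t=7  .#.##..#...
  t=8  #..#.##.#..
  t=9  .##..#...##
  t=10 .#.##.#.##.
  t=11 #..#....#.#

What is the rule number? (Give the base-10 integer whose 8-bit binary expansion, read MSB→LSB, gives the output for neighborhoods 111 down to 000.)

26

  [7] ### => .  t=1,i=7
  [6] ##. => .  t=0,i=9
  [5] #.# => .  t=0,i=4
  [4] #.. => #  t=0,i=1
  [3] .## => #  t=0,i=8
  [2] .#. => .  t=0,i=0
  [1] ..# => #  t=0,i=2
  [0] ... => .  t=1,i=4
  bits 00011010 = 26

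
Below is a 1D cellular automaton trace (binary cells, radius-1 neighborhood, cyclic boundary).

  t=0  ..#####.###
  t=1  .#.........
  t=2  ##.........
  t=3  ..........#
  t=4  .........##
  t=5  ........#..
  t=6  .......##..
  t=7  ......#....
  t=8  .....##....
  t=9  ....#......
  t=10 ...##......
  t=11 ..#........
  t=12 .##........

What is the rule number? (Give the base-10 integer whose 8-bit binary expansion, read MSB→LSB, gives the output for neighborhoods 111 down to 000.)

6

  nb ###: next=.  (t=0,i=3, bit7=0)
  nb ##.: next=.  (t=0,i=6, bit6=0)
  nb #.#: next=.  (t=0,i=7, bit5=0)
  nb #..: next=.  (t=0,i=0, bit4=0)
  nb .##: next=.  (t=0,i=2, bit3=0)
  nb .#.: next=#  (t=1,i=1, bit2=1)
  nb ..#: next=#  (t=0,i=1, bit1=1)
  nb ...: next=.  (t=1,i=3, bit0=0)
  bits 00000110 = 6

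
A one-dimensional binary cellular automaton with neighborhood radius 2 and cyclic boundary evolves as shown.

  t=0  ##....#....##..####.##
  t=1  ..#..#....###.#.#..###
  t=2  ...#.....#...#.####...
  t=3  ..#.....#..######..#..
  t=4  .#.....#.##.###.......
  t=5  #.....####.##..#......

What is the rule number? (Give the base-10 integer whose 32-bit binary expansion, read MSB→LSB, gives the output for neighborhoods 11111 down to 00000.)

2379914860

  #####|#  b31=1 t=3,i=13
  ####.|.  b30=0 t=0,i=0
  ###.#|.  b29=0 t=0,i=18
  ###..|.  b28=0 t=0,i=1
  ##.##|#  b27=1 t=0,i=19
  ##.#.|#  b26=1 t=1,i=13
  ##..#|.  b25=0 t=0,i=13
  ##...|#  b24=1 t=0,i=2
  #.###|#  b23=1 t=0,i=20
  #.##.|#  b22=1 t=4,i=9
  #.#.#|.  b21=0 t=1,i=14
  #.#..|#  b20=1 t=1,i=16
  #..##|#  b19=1 t=0,i=14
  #..#.|.  b18=0 t=1,i=1
  #...#|#  b17=1 t=2,i=11
  #....|.  b16=0 t=0,i=3
  .####|#  b15=1 t=0,i=16
  .###.|.  b14=0 t=1,i=11
  .##.#|.  b13=0 t=4,i=10
  .##..|#  b12=1 t=0,i=12
  .#.##|#  b11=1 t=2,i=14
  .#.#.|#  b10=1 t=1,i=15
  .#..#|#  b9=1 t=1,i=3
  .#...|.  b8=0 t=0,i=7
  ..###|.  b7=0 t=0,i=15
  ..##.|#  b6=1 t=0,i=11
  ..#.#|#  b5=1 t=2,i=13
  ..#..|.  b4=0 t=0,i=6
  ...##|#  b3=1 t=0,i=10
  ...#.|#  b2=1 t=0,i=5
  ....#|.  b1=0 t=0,i=4
  .....|.  b0=0 t=2,i=0
  bits 10001101110110101001111001101100 = 2379914860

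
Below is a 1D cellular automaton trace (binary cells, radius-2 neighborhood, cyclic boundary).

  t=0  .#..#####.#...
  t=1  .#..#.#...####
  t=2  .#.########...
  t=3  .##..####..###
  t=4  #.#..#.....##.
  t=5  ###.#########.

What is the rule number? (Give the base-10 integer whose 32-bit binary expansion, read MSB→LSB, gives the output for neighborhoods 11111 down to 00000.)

  [31] ##### => #  t=0,i=6
  [30] ####. => .  t=0,i=7
  [29] ###.# => .  t=0,i=8
  [28] ###.. => .  t=2,i=10
  [27] ##.## => #  t=3,i=0
  [26] ##.#. => .  t=0,i=9
  [25] ##..# => .  t=3,i=3
  [24] ##... => #  t=2,i=11
  [23] #.### => .  t=2,i=3
  [22] #.##. => .  t=3,i=1
  [21] #.#.# => #  t=4,i=0
  [20] #.#.. => #  t=0,i=10
  [19] #..## => .  t=0,i=3
  [18] #..#. => #  t=1,i=3
  [17] #...# => #  t=1,i=8
  [16] #.... => #  t=0,i=12
  [15] .#### => .  t=0,i=5
  [14] .###. => #  t=3,i=12
  [13] .##.# => #  t=4,i=12
  [12] .##.. => #  t=3,i=2
  [11] .#.## => #  t=2,i=2
  [10] .#.#. => #  t=1,i=5
  [9] .#..# => .  t=0,i=2
  [8] .#... => #  t=0,i=11
  [7] ..### => #  t=0,i=4
  [6] ..##. => #  t=4,i=11
  [5] ..#.# => #  t=1,i=4
  [4] ..#.. => #  t=0,i=1
  [3] ...## => #  t=1,i=9
  [2] ...#. => .  t=0,i=0
  [1] ....# => #  t=0,i=13
  [0] ..... => #  t=4,i=8
  bits 10001001001101110111110111111011 = 2302115323

2302115323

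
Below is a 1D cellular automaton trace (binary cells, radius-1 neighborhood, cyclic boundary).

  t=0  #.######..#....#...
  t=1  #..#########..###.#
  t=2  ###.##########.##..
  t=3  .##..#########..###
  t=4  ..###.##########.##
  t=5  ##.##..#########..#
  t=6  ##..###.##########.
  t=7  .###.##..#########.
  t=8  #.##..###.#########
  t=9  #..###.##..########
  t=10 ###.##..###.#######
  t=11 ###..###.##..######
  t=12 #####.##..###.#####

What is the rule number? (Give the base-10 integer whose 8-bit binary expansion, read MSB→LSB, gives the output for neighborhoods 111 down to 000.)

214

  [7] ### => #  t=0,i=3
  [6] ##. => #  t=0,i=7
  [5] #.# => .  t=0,i=1
  [4] #.. => #  t=0,i=8
  [3] .## => .  t=0,i=2
  [2] .#. => #  t=0,i=0
  [1] ..# => #  t=0,i=9
  [0] ... => .  t=0,i=12
  bits 11010110 = 214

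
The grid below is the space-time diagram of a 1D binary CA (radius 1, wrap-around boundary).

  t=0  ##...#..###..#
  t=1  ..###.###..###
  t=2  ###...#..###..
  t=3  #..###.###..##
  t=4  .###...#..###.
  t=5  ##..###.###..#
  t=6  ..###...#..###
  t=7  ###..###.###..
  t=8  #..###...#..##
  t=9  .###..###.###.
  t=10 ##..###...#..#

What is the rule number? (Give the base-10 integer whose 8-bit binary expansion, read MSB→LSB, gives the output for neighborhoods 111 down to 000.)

27

  ###|.  b7=0 t=0,i=0
  ##.|.  b6=0 t=0,i=1
  #.#|.  b5=0 t=1,i=5
  #..|#  b4=1 t=0,i=2
  .##|#  b3=1 t=0,i=8
  .#.|.  b2=0 t=0,i=5
  ..#|#  b1=1 t=0,i=4
  ...|#  b0=1 t=0,i=3
  bits 00011011 = 27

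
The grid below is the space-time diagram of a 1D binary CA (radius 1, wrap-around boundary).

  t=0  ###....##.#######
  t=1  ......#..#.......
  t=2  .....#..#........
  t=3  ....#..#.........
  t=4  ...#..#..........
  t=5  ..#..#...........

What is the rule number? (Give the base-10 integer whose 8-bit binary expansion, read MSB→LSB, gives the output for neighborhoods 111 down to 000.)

  ### -> .   bit 7 = 0  t=0,i=0
  ##. -> .   bit 6 = 0  t=0,i=2
  #.# -> #   bit 5 = 1  t=0,i=9
  #.. -> .   bit 4 = 0  t=0,i=3
  .## -> .   bit 3 = 0  t=0,i=7
  .#. -> .   bit 2 = 0  t=1,i=6
  ..# -> #   bit 1 = 1  t=0,i=6
  ... -> .   bit 0 = 0  t=0,i=4
  bits 00100010 = 34

34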